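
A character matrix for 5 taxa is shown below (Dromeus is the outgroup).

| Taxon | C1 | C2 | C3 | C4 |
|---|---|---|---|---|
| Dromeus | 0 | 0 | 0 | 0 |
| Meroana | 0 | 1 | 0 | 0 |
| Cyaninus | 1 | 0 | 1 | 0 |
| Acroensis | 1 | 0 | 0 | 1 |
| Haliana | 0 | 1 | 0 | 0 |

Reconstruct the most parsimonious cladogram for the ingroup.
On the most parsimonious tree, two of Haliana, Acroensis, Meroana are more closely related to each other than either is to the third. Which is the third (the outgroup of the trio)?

The outgroup has state '0' for every character, so '1' is the derived state throughout.
Only Acroensis and Cyaninus show the derived state '1' for C1, supporting them as a clade.
Only Haliana and Meroana show the derived state '1' for C2, supporting them as a clade.
C3: derived state '1' in Cyaninus only — an autapomorphy, so it tells us nothing about relationships among taxa.
C4 (derived state '1') is unique to Acroensis (autapomorphy; uninformative for grouping).
Most parsimonious ingroup topology: ((Meroana,Haliana),(Cyaninus,Acroensis)).
Haliana and Meroana share a more recent common ancestor with each other than either does with Acroensis, so Acroensis is the least closely related of the three.

Acroensis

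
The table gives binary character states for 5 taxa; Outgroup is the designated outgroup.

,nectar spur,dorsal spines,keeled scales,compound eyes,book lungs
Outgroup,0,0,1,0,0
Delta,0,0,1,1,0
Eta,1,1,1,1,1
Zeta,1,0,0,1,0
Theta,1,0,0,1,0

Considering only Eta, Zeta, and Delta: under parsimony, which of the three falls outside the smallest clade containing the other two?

Delta

Character polarity is set by the outgroup: the derived state is whichever differs from the outgroup's state, so for keeled scales the derived state is '0', and for the remaining characters it is '1'.
nectar spur (derived state '1') is shared by Eta, Theta, and Zeta — a synapomorphy uniting that clade.
dorsal spines (derived state '1') is unique to Eta (autapomorphy; uninformative for grouping).
keeled scales (derived state '0') is shared by Theta and Zeta — a synapomorphy uniting that clade.
All ingroup taxa share the derived state '1' for compound eyes; it defines the ingroup but does not resolve relationships within it.
book lungs (derived state '1') is unique to Eta (autapomorphy; uninformative for grouping).
Most parsimonious ingroup topology: ((Eta,(Theta,Zeta)),Delta).
Zeta and Eta share a more recent common ancestor with each other than either does with Delta, so Delta is the least closely related of the three.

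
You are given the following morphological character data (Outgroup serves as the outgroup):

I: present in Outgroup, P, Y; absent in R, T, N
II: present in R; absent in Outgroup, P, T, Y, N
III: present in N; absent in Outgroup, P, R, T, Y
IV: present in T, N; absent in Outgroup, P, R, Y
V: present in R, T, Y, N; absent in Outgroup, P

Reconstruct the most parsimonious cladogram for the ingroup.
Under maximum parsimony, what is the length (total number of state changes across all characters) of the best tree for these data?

Character polarity is set by the outgroup: the derived state is whichever differs from the outgroup's state, so for I the derived state is 'absent', and for the remaining characters it is 'present'.
I (derived state 'absent') is shared by N, R, and T — a synapomorphy uniting that clade.
II: derived state 'present' in R only — an autapomorphy, so it tells us nothing about relationships among taxa.
III (derived state 'present') is unique to N (autapomorphy; uninformative for grouping).
Only N and T show the derived state 'present' for IV, supporting them as a clade.
V: derived state 'present' in N, R, T, and Y only — synapomorphy for {N, R, T, Y}.
Most parsimonious ingroup topology: (P,((R,(T,N)),Y)).
Changes per character on this tree: I: 1; II: 1; III: 1; IV: 1; V: 1.
Total = 5.

5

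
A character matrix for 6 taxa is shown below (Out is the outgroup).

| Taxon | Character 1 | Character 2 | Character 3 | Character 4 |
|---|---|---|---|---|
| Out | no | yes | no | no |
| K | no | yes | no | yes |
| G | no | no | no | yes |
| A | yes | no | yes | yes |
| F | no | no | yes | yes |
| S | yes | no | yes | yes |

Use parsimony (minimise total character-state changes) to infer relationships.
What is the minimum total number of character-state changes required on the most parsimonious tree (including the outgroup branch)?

Character polarity is set by the outgroup: the derived state is whichever differs from the outgroup's state, so for Character 2 the derived state is 'no', and for the remaining characters it is 'yes'.
Character 1 (derived state 'yes') is shared by A and S — a synapomorphy uniting that clade.
Only A, F, G, and S show the derived state 'no' for Character 2, supporting them as a clade.
Only A, F, and S show the derived state 'yes' for Character 3, supporting them as a clade.
Character 4 (derived state 'yes') is shared by all ingroup taxa — unites the whole ingroup.
Most parsimonious ingroup topology: (K,(G,((A,S),F))).
Changes per character on this tree: Character 1: 1; Character 2: 1; Character 3: 1; Character 4: 1.
Total = 4.

4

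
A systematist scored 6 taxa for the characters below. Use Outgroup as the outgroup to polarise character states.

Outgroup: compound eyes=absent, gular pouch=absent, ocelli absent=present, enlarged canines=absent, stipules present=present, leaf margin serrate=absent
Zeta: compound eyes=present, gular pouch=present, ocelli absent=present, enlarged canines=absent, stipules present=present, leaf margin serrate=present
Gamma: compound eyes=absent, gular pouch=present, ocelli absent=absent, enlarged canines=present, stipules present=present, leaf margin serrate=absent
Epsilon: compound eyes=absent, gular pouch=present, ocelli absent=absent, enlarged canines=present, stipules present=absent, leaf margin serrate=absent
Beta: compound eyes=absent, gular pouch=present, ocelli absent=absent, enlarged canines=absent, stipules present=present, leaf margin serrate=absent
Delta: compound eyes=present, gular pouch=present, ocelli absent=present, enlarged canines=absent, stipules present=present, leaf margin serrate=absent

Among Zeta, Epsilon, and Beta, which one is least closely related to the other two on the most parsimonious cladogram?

Zeta

Character polarity is set by the outgroup: the derived state is whichever differs from the outgroup's state, so for ocelli absent, stipules present the derived state is 'absent', and for the remaining characters it is 'present'.
compound eyes (derived state 'present') is shared by Delta and Zeta — a synapomorphy uniting that clade.
gular pouch (derived state 'present') is shared by all ingroup taxa — unites the whole ingroup.
Only Beta, Epsilon, and Gamma show the derived state 'absent' for ocelli absent, supporting them as a clade.
Only Epsilon and Gamma show the derived state 'present' for enlarged canines, supporting them as a clade.
stipules present (derived state 'absent') is unique to Epsilon (autapomorphy; uninformative for grouping).
leaf margin serrate (derived state 'present') is unique to Zeta (autapomorphy; uninformative for grouping).
Most parsimonious ingroup topology: ((Zeta,Delta),((Gamma,Epsilon),Beta)).
Beta and Epsilon share a more recent common ancestor with each other than either does with Zeta, so Zeta is the least closely related of the three.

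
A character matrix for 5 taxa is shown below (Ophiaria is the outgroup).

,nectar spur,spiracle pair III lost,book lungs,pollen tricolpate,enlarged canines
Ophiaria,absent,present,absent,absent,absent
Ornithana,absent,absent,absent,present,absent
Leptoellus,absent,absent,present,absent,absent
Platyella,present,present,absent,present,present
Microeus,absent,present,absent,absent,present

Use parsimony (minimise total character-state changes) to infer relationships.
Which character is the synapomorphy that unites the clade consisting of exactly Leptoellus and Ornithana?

Character polarity is set by the outgroup: the derived state is whichever differs from the outgroup's state, so for spiracle pair III lost the derived state is 'absent', and for the remaining characters it is 'present'.
nectar spur: derived state 'present' in Platyella only — an autapomorphy, so it tells us nothing about relationships among taxa.
Only Leptoellus and Ornithana show the derived state 'absent' for spiracle pair III lost, supporting them as a clade.
book lungs (derived state 'present') is unique to Leptoellus (autapomorphy; uninformative for grouping).
pollen tricolpate (state 'present') occurs in Ornithana and Platyella but conflicts with the nesting implied by the other characters — most parsimoniously interpreted as homoplasy.
enlarged canines (derived state 'present') is shared by Microeus and Platyella — a synapomorphy uniting that clade.
Most parsimonious ingroup topology: ((Ornithana,Leptoellus),(Platyella,Microeus)).
The clade {Leptoellus, Ornithana} is supported by spiracle pair III lost: its derived state 'absent' occurs in exactly those taxa and in no other taxon (including the outgroup).

spiracle pair III lost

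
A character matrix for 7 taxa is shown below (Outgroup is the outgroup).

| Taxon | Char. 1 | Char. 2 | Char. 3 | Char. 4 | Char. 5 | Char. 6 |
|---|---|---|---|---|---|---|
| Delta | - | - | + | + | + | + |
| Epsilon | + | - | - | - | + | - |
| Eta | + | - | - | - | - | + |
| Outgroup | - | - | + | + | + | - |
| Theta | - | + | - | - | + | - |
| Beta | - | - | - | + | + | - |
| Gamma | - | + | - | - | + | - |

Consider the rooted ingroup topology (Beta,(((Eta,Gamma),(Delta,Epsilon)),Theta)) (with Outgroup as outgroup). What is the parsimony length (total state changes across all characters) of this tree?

Map each character onto (Beta,(((Eta,Gamma),(Delta,Epsilon)),Theta)) (rooted by Outgroup) and count the minimum state changes it requires (Fitch parsimony):
Char. 1: 2; Char. 2: 2; Char. 3: 2; Char. 4: 2; Char. 5: 1; Char. 6: 2.
Total tree length = 11.

11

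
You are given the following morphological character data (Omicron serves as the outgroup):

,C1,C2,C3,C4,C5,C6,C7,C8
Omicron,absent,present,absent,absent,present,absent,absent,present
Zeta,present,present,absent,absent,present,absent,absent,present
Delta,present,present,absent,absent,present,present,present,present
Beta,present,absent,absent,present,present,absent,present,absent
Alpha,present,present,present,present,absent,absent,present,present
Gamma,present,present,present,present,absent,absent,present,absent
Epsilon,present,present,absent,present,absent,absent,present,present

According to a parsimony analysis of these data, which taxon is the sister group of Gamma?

Character polarity is set by the outgroup: the derived state is whichever differs from the outgroup's state, so for C2, C5, C8 the derived state is 'absent', and for the remaining characters it is 'present'.
C1 (derived state 'present') is shared by all ingroup taxa — unites the whole ingroup.
C2: derived state 'absent' in Beta only — an autapomorphy, so it tells us nothing about relationships among taxa.
Only Alpha and Gamma show the derived state 'present' for C3, supporting them as a clade.
Only Alpha, Beta, Epsilon, and Gamma show the derived state 'present' for C4, supporting them as a clade.
C5 (derived state 'absent') is shared by Alpha, Epsilon, and Gamma — a synapomorphy uniting that clade.
C6: derived state 'present' in Delta only — an autapomorphy, so it tells us nothing about relationships among taxa.
C7: derived state 'present' in Alpha, Beta, Delta, Epsilon, and Gamma only — synapomorphy for {Alpha, Beta, Delta, Epsilon, Gamma}.
C8 (state 'absent') occurs in Beta and Gamma but conflicts with the nesting implied by the other characters — most parsimoniously interpreted as homoplasy.
Most parsimonious ingroup topology: (Zeta,(Delta,(Beta,((Alpha,Gamma),Epsilon)))).
Gamma and Alpha form a cherry on this tree, so they are sister taxa.

Alpha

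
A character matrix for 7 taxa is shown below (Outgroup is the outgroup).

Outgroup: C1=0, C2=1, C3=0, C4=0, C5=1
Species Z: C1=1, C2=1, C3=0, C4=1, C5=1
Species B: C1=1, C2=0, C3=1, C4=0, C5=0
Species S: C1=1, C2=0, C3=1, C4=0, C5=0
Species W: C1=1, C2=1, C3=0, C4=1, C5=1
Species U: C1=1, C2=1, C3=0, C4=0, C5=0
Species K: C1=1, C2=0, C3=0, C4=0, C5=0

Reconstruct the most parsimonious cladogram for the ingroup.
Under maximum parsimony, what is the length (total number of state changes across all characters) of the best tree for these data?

5

Character polarity is set by the outgroup: the derived state is whichever differs from the outgroup's state, so for C2, C5 the derived state is '0', and for the remaining characters it is '1'.
All ingroup taxa share the derived state '1' for C1; it defines the ingroup but does not resolve relationships within it.
C2: derived state '0' in Species B, Species K, and Species S only — synapomorphy for {Species B, Species K, Species S}.
C3: derived state '1' in Species B and Species S only — synapomorphy for {Species B, Species S}.
C4: derived state '1' in Species W and Species Z only — synapomorphy for {Species W, Species Z}.
C5 (derived state '0') is shared by Species B, Species K, Species S, and Species U — a synapomorphy uniting that clade.
Most parsimonious ingroup topology: ((Species Z,Species W),(((Species B,Species S),Species K),Species U)).
Changes per character on this tree: C1: 1; C2: 1; C3: 1; C4: 1; C5: 1.
Total = 5.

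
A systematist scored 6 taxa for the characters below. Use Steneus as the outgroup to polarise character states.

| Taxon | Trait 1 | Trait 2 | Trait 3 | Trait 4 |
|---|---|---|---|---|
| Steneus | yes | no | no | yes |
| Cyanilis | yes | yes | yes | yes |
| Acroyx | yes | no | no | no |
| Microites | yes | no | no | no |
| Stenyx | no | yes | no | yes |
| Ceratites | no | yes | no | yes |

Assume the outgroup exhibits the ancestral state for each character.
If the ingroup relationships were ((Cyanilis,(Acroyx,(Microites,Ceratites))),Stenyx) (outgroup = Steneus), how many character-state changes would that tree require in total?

Map each character onto ((Cyanilis,(Acroyx,(Microites,Ceratites))),Stenyx) (rooted by Steneus) and count the minimum state changes it requires (Fitch parsimony):
Trait 1: 2; Trait 2: 3; Trait 3: 1; Trait 4: 2.
Total tree length = 8.

8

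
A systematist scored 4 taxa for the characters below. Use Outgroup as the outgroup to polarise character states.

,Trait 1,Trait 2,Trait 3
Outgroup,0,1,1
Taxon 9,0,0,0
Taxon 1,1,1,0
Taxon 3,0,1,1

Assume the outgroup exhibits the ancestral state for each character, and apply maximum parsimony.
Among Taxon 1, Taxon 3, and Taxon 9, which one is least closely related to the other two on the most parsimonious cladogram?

Character polarity is set by the outgroup: the derived state is whichever differs from the outgroup's state, so for Trait 2, Trait 3 the derived state is '0', and for the remaining characters it is '1'.
Trait 1 (derived state '1') is unique to Taxon 1 (autapomorphy; uninformative for grouping).
Trait 2: derived state '0' in Taxon 9 only — an autapomorphy, so it tells us nothing about relationships among taxa.
Trait 3: derived state '0' in Taxon 1 and Taxon 9 only — synapomorphy for {Taxon 1, Taxon 9}.
Most parsimonious ingroup topology: ((Taxon 9,Taxon 1),Taxon 3).
Taxon 1 and Taxon 9 share a more recent common ancestor with each other than either does with Taxon 3, so Taxon 3 is the least closely related of the three.

Taxon 3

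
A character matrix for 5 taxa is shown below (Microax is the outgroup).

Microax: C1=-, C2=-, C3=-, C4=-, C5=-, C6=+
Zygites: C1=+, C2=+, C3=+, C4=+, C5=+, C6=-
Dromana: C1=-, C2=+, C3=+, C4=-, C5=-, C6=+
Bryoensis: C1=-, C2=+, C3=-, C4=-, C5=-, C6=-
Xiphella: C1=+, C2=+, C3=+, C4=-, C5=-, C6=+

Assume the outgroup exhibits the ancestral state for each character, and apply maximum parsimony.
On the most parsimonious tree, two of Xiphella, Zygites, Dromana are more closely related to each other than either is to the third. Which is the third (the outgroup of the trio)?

Character polarity is set by the outgroup: the derived state is whichever differs from the outgroup's state, so for C6 the derived state is '-', and for the remaining characters it is '+'.
C1 (derived state '+') is shared by Xiphella and Zygites — a synapomorphy uniting that clade.
All ingroup taxa share the derived state '+' for C2; it defines the ingroup but does not resolve relationships within it.
C3 (derived state '+') is shared by Dromana, Xiphella, and Zygites — a synapomorphy uniting that clade.
C4 (derived state '+') is unique to Zygites (autapomorphy; uninformative for grouping).
C5 (derived state '+') is unique to Zygites (autapomorphy; uninformative for grouping).
C6 (state '-') occurs in Bryoensis and Zygites but conflicts with the nesting implied by the other characters — most parsimoniously interpreted as homoplasy.
Most parsimonious ingroup topology: (((Zygites,Xiphella),Dromana),Bryoensis).
Xiphella and Zygites share a more recent common ancestor with each other than either does with Dromana, so Dromana is the least closely related of the three.

Dromana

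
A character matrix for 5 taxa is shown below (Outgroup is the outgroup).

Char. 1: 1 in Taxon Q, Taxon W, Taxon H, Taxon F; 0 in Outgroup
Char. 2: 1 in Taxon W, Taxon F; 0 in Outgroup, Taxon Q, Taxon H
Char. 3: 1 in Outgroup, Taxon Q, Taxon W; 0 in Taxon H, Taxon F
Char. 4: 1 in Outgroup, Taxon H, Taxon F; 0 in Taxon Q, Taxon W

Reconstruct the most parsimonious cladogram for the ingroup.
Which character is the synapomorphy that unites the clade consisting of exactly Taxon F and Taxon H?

Character polarity is set by the outgroup: the derived state is whichever differs from the outgroup's state, so for Char. 3, Char. 4 the derived state is '0', and for the remaining characters it is '1'.
All ingroup taxa share the derived state '1' for Char. 1; it defines the ingroup but does not resolve relationships within it.
Char. 2 groups Taxon F and Taxon W, which is incompatible with the clades supported by the remaining characters; treating it as convergent (homoplasy) costs fewer steps than any alternative tree.
Only Taxon F and Taxon H show the derived state '0' for Char. 3, supporting them as a clade.
Only Taxon Q and Taxon W show the derived state '0' for Char. 4, supporting them as a clade.
Most parsimonious ingroup topology: ((Taxon Q,Taxon W),(Taxon H,Taxon F)).
The clade {Taxon F, Taxon H} is supported by Char. 3: its derived state '0' occurs in exactly those taxa and in no other taxon (including the outgroup).

Char. 3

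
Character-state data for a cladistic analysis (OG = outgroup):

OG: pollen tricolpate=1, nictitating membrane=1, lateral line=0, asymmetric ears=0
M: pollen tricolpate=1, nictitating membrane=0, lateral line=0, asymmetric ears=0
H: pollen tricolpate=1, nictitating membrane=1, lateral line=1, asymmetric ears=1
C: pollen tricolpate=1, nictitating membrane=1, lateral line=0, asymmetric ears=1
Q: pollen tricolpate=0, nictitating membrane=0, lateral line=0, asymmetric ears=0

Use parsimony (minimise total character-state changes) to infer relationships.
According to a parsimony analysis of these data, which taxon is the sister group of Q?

Character polarity is set by the outgroup: the derived state is whichever differs from the outgroup's state, so for pollen tricolpate, nictitating membrane the derived state is '0', and for the remaining characters it is '1'.
pollen tricolpate: derived state '0' in Q only — an autapomorphy, so it tells us nothing about relationships among taxa.
nictitating membrane: derived state '0' in M and Q only — synapomorphy for {M, Q}.
lateral line (derived state '1') is unique to H (autapomorphy; uninformative for grouping).
asymmetric ears (derived state '1') is shared by C and H — a synapomorphy uniting that clade.
Most parsimonious ingroup topology: ((M,Q),(H,C)).
Q and M form a cherry on this tree, so they are sister taxa.

M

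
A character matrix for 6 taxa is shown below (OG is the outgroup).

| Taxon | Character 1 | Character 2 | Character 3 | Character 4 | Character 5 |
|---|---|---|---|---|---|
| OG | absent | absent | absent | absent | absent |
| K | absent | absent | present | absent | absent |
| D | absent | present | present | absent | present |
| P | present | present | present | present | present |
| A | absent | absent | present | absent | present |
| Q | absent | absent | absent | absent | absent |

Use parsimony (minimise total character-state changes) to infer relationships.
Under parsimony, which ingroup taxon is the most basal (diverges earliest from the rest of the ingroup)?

The outgroup has state 'absent' for every character, so 'present' is the derived state throughout.
Character 1: derived state 'present' in P only — an autapomorphy, so it tells us nothing about relationships among taxa.
Character 2 (derived state 'present') is shared by D and P — a synapomorphy uniting that clade.
Character 3: derived state 'present' in A, D, K, and P only — synapomorphy for {A, D, K, P}.
Character 4: derived state 'present' in P only — an autapomorphy, so it tells us nothing about relationships among taxa.
Only A, D, and P show the derived state 'present' for Character 5, supporting them as a clade.
Most parsimonious ingroup topology: ((((D,P),A),K),Q).
Q is sister to the clade containing all other ingroup taxa, so it is the earliest-diverging (most basal) ingroup lineage.

Q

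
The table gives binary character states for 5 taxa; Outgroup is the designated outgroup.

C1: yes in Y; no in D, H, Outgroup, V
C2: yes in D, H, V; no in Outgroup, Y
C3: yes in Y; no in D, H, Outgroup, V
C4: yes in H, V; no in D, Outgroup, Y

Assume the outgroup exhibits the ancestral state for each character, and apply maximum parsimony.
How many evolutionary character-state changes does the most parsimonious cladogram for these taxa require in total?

4

The outgroup has state 'no' for every character, so 'yes' is the derived state throughout.
C1 (derived state 'yes') is unique to Y (autapomorphy; uninformative for grouping).
Only D, H, and V show the derived state 'yes' for C2, supporting them as a clade.
C3: derived state 'yes' in Y only — an autapomorphy, so it tells us nothing about relationships among taxa.
Only H and V show the derived state 'yes' for C4, supporting them as a clade.
Most parsimonious ingroup topology: (((V,H),D),Y).
Changes per character on this tree: C1: 1; C2: 1; C3: 1; C4: 1.
Total = 4.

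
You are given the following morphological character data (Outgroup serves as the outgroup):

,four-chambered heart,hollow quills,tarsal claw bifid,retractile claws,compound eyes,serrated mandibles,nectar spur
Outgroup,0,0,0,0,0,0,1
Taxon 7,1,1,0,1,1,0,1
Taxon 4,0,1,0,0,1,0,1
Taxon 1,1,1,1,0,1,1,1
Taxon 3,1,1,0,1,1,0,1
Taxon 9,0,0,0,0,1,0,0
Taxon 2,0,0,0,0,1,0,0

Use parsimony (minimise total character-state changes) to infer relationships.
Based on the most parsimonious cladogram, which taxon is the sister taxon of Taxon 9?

Character polarity is set by the outgroup: the derived state is whichever differs from the outgroup's state, so for nectar spur the derived state is '0', and for the remaining characters it is '1'.
Only Taxon 1, Taxon 3, and Taxon 7 show the derived state '1' for four-chambered heart, supporting them as a clade.
hollow quills (derived state '1') is shared by Taxon 1, Taxon 3, Taxon 4, and Taxon 7 — a synapomorphy uniting that clade.
tarsal claw bifid (derived state '1') is unique to Taxon 1 (autapomorphy; uninformative for grouping).
retractile claws (derived state '1') is shared by Taxon 3 and Taxon 7 — a synapomorphy uniting that clade.
All ingroup taxa share the derived state '1' for compound eyes; it defines the ingroup but does not resolve relationships within it.
serrated mandibles: derived state '1' in Taxon 1 only — an autapomorphy, so it tells us nothing about relationships among taxa.
nectar spur: derived state '0' in Taxon 2 and Taxon 9 only — synapomorphy for {Taxon 2, Taxon 9}.
Most parsimonious ingroup topology: ((((Taxon 7,Taxon 3),Taxon 1),Taxon 4),(Taxon 9,Taxon 2)).
Taxon 9 and Taxon 2 form a cherry on this tree, so they are sister taxa.

Taxon 2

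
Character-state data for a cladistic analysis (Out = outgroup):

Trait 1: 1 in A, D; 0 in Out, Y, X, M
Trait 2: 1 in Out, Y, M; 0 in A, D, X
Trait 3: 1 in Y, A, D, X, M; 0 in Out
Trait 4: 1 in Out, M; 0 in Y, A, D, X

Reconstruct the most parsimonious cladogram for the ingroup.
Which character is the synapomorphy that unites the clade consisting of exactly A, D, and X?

Character polarity is set by the outgroup: the derived state is whichever differs from the outgroup's state, so for Trait 2, Trait 4 the derived state is '0', and for the remaining characters it is '1'.
Trait 1 (derived state '1') is shared by A and D — a synapomorphy uniting that clade.
Trait 2: derived state '0' in A, D, and X only — synapomorphy for {A, D, X}.
Trait 3 (derived state '1') is shared by all ingroup taxa — unites the whole ingroup.
Trait 4: derived state '0' in A, D, X, and Y only — synapomorphy for {A, D, X, Y}.
Most parsimonious ingroup topology: ((Y,((A,D),X)),M).
The clade {A, D, X} is supported by Trait 2: its derived state '0' occurs in exactly those taxa and in no other taxon (including the outgroup).

Trait 2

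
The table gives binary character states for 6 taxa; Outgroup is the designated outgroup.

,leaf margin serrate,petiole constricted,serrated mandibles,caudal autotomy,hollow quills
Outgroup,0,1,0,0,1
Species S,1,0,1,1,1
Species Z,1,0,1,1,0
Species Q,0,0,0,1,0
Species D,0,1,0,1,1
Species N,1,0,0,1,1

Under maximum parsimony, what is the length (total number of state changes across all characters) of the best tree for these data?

6

Character polarity is set by the outgroup: the derived state is whichever differs from the outgroup's state, so for petiole constricted, hollow quills the derived state is '0', and for the remaining characters it is '1'.
leaf margin serrate: derived state '1' in Species N, Species S, and Species Z only — synapomorphy for {Species N, Species S, Species Z}.
petiole constricted: derived state '0' in Species N, Species Q, Species S, and Species Z only — synapomorphy for {Species N, Species Q, Species S, Species Z}.
Only Species S and Species Z show the derived state '1' for serrated mandibles, supporting them as a clade.
caudal autotomy (derived state '1') is shared by all ingroup taxa — unites the whole ingroup.
hollow quills (state '0') occurs in Species Q and Species Z but conflicts with the nesting implied by the other characters — most parsimoniously interpreted as homoplasy.
Most parsimonious ingroup topology: ((((Species S,Species Z),Species N),Species Q),Species D).
Changes per character on this tree: leaf margin serrate: 1; petiole constricted: 1; serrated mandibles: 1; caudal autotomy: 1; hollow quills: 2.
Total = 6.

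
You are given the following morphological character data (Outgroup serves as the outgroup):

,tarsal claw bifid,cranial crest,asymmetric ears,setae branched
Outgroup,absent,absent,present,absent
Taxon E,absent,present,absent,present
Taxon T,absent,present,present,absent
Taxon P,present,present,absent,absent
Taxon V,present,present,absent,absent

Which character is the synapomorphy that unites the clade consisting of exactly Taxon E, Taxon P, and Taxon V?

Character polarity is set by the outgroup: the derived state is whichever differs from the outgroup's state, so for asymmetric ears the derived state is 'absent', and for the remaining characters it is 'present'.
tarsal claw bifid (derived state 'present') is shared by Taxon P and Taxon V — a synapomorphy uniting that clade.
cranial crest (derived state 'present') is shared by all ingroup taxa — unites the whole ingroup.
Only Taxon E, Taxon P, and Taxon V show the derived state 'absent' for asymmetric ears, supporting them as a clade.
setae branched: derived state 'present' in Taxon E only — an autapomorphy, so it tells us nothing about relationships among taxa.
Most parsimonious ingroup topology: ((Taxon E,(Taxon P,Taxon V)),Taxon T).
The clade {Taxon E, Taxon P, Taxon V} is supported by asymmetric ears: its derived state 'absent' occurs in exactly those taxa and in no other taxon (including the outgroup).

asymmetric ears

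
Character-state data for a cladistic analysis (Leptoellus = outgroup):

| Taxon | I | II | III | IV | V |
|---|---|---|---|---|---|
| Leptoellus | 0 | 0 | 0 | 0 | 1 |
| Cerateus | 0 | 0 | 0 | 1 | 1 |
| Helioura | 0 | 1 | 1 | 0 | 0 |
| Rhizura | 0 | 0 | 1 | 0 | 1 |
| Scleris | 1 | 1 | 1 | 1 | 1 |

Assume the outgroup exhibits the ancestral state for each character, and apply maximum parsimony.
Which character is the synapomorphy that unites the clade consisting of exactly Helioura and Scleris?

Character polarity is set by the outgroup: the derived state is whichever differs from the outgroup's state, so for V the derived state is '0', and for the remaining characters it is '1'.
I: derived state '1' in Scleris only — an autapomorphy, so it tells us nothing about relationships among taxa.
Only Helioura and Scleris show the derived state '1' for II, supporting them as a clade.
III (derived state '1') is shared by Helioura, Rhizura, and Scleris — a synapomorphy uniting that clade.
IV (state '1') occurs in Cerateus and Scleris but conflicts with the nesting implied by the other characters — most parsimoniously interpreted as homoplasy.
V: derived state '0' in Helioura only — an autapomorphy, so it tells us nothing about relationships among taxa.
Most parsimonious ingroup topology: (Cerateus,((Helioura,Scleris),Rhizura)).
The clade {Helioura, Scleris} is supported by II: its derived state '1' occurs in exactly those taxa and in no other taxon (including the outgroup).

II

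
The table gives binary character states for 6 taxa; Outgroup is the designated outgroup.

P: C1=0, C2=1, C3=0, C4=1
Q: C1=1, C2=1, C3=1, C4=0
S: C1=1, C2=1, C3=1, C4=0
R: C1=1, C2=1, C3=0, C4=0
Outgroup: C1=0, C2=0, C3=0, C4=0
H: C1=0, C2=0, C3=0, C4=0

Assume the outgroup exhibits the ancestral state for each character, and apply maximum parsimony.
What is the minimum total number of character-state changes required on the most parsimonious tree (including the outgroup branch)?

4

The outgroup has state '0' for every character, so '1' is the derived state throughout.
Only Q, R, and S show the derived state '1' for C1, supporting them as a clade.
C2 (derived state '1') is shared by P, Q, R, and S — a synapomorphy uniting that clade.
C3: derived state '1' in Q and S only — synapomorphy for {Q, S}.
C4: derived state '1' in P only — an autapomorphy, so it tells us nothing about relationships among taxa.
Most parsimonious ingroup topology: ((P,(R,(Q,S))),H).
Changes per character on this tree: C1: 1; C2: 1; C3: 1; C4: 1.
Total = 4.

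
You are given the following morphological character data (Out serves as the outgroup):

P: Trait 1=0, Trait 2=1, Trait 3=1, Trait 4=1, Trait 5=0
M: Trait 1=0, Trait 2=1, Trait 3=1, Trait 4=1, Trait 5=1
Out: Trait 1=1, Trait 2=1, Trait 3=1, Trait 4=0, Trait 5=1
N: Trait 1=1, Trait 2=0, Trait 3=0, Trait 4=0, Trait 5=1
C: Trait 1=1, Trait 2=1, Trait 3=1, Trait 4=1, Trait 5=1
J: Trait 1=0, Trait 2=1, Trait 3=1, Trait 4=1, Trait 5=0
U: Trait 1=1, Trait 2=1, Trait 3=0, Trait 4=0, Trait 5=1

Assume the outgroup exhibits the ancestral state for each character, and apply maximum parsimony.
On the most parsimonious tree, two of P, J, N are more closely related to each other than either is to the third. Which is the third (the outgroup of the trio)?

N

Character polarity is set by the outgroup: the derived state is whichever differs from the outgroup's state, so for Trait 1, Trait 2, Trait 3, Trait 5 the derived state is '0', and for the remaining characters it is '1'.
Only J, M, and P show the derived state '0' for Trait 1, supporting them as a clade.
Trait 2 (derived state '0') is unique to N (autapomorphy; uninformative for grouping).
Trait 3: derived state '0' in N and U only — synapomorphy for {N, U}.
Trait 4 (derived state '1') is shared by C, J, M, and P — a synapomorphy uniting that clade.
Trait 5: derived state '0' in J and P only — synapomorphy for {J, P}.
Most parsimonious ingroup topology: ((((J,P),M),C),(U,N)).
J and P share a more recent common ancestor with each other than either does with N, so N is the least closely related of the three.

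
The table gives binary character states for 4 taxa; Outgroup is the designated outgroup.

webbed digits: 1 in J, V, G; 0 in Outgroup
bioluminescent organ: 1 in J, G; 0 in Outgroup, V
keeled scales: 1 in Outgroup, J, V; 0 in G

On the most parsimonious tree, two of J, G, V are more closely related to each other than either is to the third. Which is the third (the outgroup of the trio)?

Character polarity is set by the outgroup: the derived state is whichever differs from the outgroup's state, so for keeled scales the derived state is '0', and for the remaining characters it is '1'.
All ingroup taxa share the derived state '1' for webbed digits; it defines the ingroup but does not resolve relationships within it.
bioluminescent organ (derived state '1') is shared by G and J — a synapomorphy uniting that clade.
keeled scales (derived state '0') is unique to G (autapomorphy; uninformative for grouping).
Most parsimonious ingroup topology: ((J,G),V).
G and J share a more recent common ancestor with each other than either does with V, so V is the least closely related of the three.

V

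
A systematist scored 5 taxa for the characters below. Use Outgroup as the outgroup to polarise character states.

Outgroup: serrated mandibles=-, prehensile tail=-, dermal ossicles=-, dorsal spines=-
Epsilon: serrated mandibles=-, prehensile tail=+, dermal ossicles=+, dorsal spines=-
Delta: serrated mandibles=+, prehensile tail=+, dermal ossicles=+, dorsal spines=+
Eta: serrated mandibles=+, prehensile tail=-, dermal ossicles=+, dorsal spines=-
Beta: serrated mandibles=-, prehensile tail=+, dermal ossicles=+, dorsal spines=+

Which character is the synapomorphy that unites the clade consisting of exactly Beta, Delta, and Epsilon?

The outgroup has state '-' for every character, so '+' is the derived state throughout.
serrated mandibles groups Delta and Eta, which is incompatible with the clades supported by the remaining characters; treating it as convergent (homoplasy) costs fewer steps than any alternative tree.
prehensile tail (derived state '+') is shared by Beta, Delta, and Epsilon — a synapomorphy uniting that clade.
All ingroup taxa share the derived state '+' for dermal ossicles; it defines the ingroup but does not resolve relationships within it.
Only Beta and Delta show the derived state '+' for dorsal spines, supporting them as a clade.
Most parsimonious ingroup topology: ((Epsilon,(Delta,Beta)),Eta).
The clade {Beta, Delta, Epsilon} is supported by prehensile tail: its derived state '+' occurs in exactly those taxa and in no other taxon (including the outgroup).

prehensile tail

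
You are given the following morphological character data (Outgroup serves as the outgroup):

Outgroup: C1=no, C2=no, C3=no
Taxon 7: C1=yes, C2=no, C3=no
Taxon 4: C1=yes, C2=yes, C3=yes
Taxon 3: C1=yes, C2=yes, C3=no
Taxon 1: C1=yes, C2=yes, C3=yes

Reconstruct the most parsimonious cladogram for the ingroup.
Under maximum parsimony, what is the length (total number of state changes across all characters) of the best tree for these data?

3

The outgroup has state 'no' for every character, so 'yes' is the derived state throughout.
C1 (derived state 'yes') is shared by all ingroup taxa — unites the whole ingroup.
C2: derived state 'yes' in Taxon 1, Taxon 3, and Taxon 4 only — synapomorphy for {Taxon 1, Taxon 3, Taxon 4}.
C3 (derived state 'yes') is shared by Taxon 1 and Taxon 4 — a synapomorphy uniting that clade.
Most parsimonious ingroup topology: (Taxon 7,((Taxon 4,Taxon 1),Taxon 3)).
Changes per character on this tree: C1: 1; C2: 1; C3: 1.
Total = 3.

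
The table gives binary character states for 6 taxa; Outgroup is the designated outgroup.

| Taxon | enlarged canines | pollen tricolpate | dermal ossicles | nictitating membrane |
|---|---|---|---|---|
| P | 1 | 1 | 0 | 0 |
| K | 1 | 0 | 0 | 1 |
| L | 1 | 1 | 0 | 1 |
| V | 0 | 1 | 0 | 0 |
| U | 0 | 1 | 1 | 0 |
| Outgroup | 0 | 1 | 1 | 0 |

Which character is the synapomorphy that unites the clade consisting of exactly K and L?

Character polarity is set by the outgroup: the derived state is whichever differs from the outgroup's state, so for pollen tricolpate, dermal ossicles the derived state is '0', and for the remaining characters it is '1'.
enlarged canines: derived state '1' in K, L, and P only — synapomorphy for {K, L, P}.
pollen tricolpate (derived state '0') is unique to K (autapomorphy; uninformative for grouping).
Only K, L, P, and V show the derived state '0' for dermal ossicles, supporting them as a clade.
Only K and L show the derived state '1' for nictitating membrane, supporting them as a clade.
Most parsimonious ingroup topology: (U,(V,((K,L),P))).
The clade {K, L} is supported by nictitating membrane: its derived state '1' occurs in exactly those taxa and in no other taxon (including the outgroup).

nictitating membrane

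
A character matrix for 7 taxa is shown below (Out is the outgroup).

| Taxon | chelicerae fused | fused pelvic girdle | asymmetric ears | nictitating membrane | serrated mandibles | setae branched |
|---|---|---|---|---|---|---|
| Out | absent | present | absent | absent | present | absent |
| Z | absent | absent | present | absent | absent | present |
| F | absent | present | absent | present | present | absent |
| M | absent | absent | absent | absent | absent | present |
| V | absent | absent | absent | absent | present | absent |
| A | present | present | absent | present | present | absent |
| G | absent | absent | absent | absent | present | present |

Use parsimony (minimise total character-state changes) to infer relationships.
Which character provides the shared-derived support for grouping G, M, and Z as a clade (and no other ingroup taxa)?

Character polarity is set by the outgroup: the derived state is whichever differs from the outgroup's state, so for fused pelvic girdle, serrated mandibles the derived state is 'absent', and for the remaining characters it is 'present'.
chelicerae fused (derived state 'present') is unique to A (autapomorphy; uninformative for grouping).
Only G, M, V, and Z show the derived state 'absent' for fused pelvic girdle, supporting them as a clade.
asymmetric ears: derived state 'present' in Z only — an autapomorphy, so it tells us nothing about relationships among taxa.
nictitating membrane (derived state 'present') is shared by A and F — a synapomorphy uniting that clade.
serrated mandibles (derived state 'absent') is shared by M and Z — a synapomorphy uniting that clade.
Only G, M, and Z show the derived state 'present' for setae branched, supporting them as a clade.
Most parsimonious ingroup topology: ((((Z,M),G),V),(F,A)).
The clade {G, M, Z} is supported by setae branched: its derived state 'present' occurs in exactly those taxa and in no other taxon (including the outgroup).

setae branched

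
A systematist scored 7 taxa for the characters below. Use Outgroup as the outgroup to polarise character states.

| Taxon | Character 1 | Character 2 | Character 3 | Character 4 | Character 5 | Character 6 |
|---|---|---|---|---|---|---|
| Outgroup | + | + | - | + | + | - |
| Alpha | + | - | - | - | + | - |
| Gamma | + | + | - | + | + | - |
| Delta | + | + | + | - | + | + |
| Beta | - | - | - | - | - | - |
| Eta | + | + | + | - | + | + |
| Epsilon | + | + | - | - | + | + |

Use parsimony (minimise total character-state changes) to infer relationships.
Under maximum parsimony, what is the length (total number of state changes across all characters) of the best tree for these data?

6

Character polarity is set by the outgroup: the derived state is whichever differs from the outgroup's state, so for Character 1, Character 2, Character 4, Character 5 the derived state is '-', and for the remaining characters it is '+'.
Character 1: derived state '-' in Beta only — an autapomorphy, so it tells us nothing about relationships among taxa.
Character 2 (derived state '-') is shared by Alpha and Beta — a synapomorphy uniting that clade.
Character 3: derived state '+' in Delta and Eta only — synapomorphy for {Delta, Eta}.
Character 4: derived state '-' in Alpha, Beta, Delta, Epsilon, and Eta only — synapomorphy for {Alpha, Beta, Delta, Epsilon, Eta}.
Character 5: derived state '-' in Beta only — an autapomorphy, so it tells us nothing about relationships among taxa.
Character 6: derived state '+' in Delta, Epsilon, and Eta only — synapomorphy for {Delta, Epsilon, Eta}.
Most parsimonious ingroup topology: (((Alpha,Beta),((Delta,Eta),Epsilon)),Gamma).
Changes per character on this tree: Character 1: 1; Character 2: 1; Character 3: 1; Character 4: 1; Character 5: 1; Character 6: 1.
Total = 6.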